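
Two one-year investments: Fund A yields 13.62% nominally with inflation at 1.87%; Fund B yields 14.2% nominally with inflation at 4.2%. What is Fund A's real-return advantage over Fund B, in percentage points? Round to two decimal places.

Fund A real return: 1.1362/1.0187 − 1 = 11.534%.
Fund B real return: 1.142/1.042 − 1 = 9.597%.
Difference: 11.534 − 9.597 = 1.937 pp.

1.94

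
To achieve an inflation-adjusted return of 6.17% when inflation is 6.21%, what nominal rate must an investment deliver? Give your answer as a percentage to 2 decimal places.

By the Fisher equation, 1 + r_nom = (1 + 6.17%)(1 + 6.21%) = 1.0617 × 1.0621 = 1.12763157.
So r_nom = 12.763157%.

12.76%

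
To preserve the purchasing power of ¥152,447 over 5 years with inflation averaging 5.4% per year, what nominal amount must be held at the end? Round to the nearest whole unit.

¥198,300

Cumulative price-level factor: (1+5.4%)^5 ≈ 1.3007776144.
The nominal amount required is ¥152,447 scaled up by that factor.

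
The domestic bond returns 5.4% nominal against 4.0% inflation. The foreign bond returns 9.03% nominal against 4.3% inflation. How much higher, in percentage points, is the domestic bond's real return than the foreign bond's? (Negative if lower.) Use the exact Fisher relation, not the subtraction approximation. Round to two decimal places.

-3.19

The domestic bond real return: 1.054/1.040 − 1 = 1.346%.
The foreign bond real return: 1.0903/1.043 − 1 = 4.535%.
Difference: 1.346 − 4.535 = -3.189 pp.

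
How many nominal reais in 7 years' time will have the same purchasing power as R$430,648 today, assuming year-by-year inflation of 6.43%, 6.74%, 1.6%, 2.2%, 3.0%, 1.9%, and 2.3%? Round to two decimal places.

Cumulative price-level factor: 1.0643 × 1.0674 × 1.016 × 1.022 × 1.030 × 1.019 × 1.023 ≈ 1.2665516551.
Multiplying R$430,648 by the price-level factor gives the future nominal sum.

R$545,437.94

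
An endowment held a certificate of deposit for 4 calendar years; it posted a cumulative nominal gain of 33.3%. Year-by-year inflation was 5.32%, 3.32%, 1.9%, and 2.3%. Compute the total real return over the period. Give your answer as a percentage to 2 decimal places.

17.51%

Cumulative inflation factor: 1.0532 × 1.0332 × 1.019 × 1.023 ≈ 1.13434.
Nominal growth factor: 1.33300. Real growth factor = 1.33300 / 1.13434 ≈ 1.17513.
Total real return ≈ 17.5128%.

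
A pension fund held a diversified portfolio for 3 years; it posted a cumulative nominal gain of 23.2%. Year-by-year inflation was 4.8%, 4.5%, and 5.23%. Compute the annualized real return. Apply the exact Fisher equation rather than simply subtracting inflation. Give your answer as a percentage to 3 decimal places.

2.250%

Cumulative inflation factor: 1.048 × 1.045 × 1.0523 ≈ 1.15244.
Nominal growth factor: 1.23200. Real growth factor = 1.23200 / 1.15244 ≈ 1.06904.
Annualized: 1.06904^(1/3) − 1 ≈ 0.02250.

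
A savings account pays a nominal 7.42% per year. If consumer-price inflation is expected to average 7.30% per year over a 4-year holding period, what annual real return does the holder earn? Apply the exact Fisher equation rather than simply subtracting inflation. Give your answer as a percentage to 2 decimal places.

With constant rates the annual real return is the same each year: (1+7.42%)/(1+7.30%) − 1 = 0.00112.

0.11%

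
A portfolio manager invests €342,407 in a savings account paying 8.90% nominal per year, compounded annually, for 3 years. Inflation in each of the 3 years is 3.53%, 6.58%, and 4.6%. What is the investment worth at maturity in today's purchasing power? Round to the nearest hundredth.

€383,135.73

Nominal value at maturity: €342,407 × (1 + 8.90%)^3 ≈ €442,207.67.
Price-level factor over 3 years: 1.0353 × 1.0658 × 1.046 ≈ 1.1541801860.
The maturity value deflated by that factor is the answer in today's purchasing power.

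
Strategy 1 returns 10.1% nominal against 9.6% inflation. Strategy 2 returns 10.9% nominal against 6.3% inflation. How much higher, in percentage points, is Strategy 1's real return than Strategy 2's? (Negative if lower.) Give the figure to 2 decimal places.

Strategy 1 real return: 1.101/1.096 − 1 = 0.456%.
Strategy 2 real return: 1.109/1.063 − 1 = 4.327%.
Difference: 0.456 − 4.327 = -3.871 pp.

-3.87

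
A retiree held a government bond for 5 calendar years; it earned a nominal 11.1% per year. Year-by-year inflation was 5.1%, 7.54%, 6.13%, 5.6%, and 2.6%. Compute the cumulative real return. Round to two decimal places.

Cumulative inflation factor: 1.051 × 1.0754 × 1.0613 × 1.056 × 1.026 ≈ 1.29964.
Nominal growth factor: 1.69266. Real growth factor = 1.69266 / 1.29964 ≈ 1.30241.
Total real return ≈ 30.2411%.

30.24%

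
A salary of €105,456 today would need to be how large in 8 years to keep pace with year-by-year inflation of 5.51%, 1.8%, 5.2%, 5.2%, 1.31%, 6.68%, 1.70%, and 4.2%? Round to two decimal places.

€143,571.48

Cumulative price-level factor: 1.0551 × 1.018 × 1.052 × 1.052 × 1.0131 × 1.0668 × 1.0170 × 1.042 ≈ 1.3614348859.
The nominal amount required is €105,456 scaled up by that factor.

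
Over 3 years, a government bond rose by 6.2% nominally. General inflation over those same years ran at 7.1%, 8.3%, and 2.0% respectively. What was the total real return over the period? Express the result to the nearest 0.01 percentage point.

-10.24%

Cumulative inflation factor: 1.071 × 1.083 × 1.020 ≈ 1.18309.
Nominal growth factor: 1.06200. Real growth factor = 1.06200 / 1.18309 ≈ 0.89765.
Total real return ≈ -10.2351%.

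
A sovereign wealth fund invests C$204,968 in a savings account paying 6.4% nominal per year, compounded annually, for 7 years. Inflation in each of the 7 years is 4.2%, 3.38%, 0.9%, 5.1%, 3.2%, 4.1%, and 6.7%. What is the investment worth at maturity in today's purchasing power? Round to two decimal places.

Nominal value at maturity: C$204,968 × (1 + 6.4%)^7 ≈ C$316,429.86.
Price-level factor over 7 years: 1.042 × 1.0338 × 1.009 × 1.051 × 1.032 × 1.041 × 1.067 ≈ 1.3094622273.
Dividing the nominal maturity value by the price-level factor gives the value in today's money.

C$241,648.71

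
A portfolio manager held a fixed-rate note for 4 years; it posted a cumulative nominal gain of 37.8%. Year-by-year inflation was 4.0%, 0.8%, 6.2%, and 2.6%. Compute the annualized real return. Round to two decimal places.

4.80%

Cumulative inflation factor: 1.040 × 1.008 × 1.062 × 1.026 ≈ 1.14226.
Nominal growth factor: 1.37800. Real growth factor = 1.37800 / 1.14226 ≈ 1.20638.
Annualized: 1.20638^(1/4) − 1 ≈ 0.04802.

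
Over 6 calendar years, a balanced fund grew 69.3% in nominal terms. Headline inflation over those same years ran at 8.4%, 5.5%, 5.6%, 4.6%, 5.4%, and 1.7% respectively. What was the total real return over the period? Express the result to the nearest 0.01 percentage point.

25.03%

Cumulative inflation factor: 1.084 × 1.055 × 1.056 × 1.046 × 1.054 × 1.017 ≈ 1.35406.
Nominal growth factor: 1.69300. Real growth factor = 1.69300 / 1.35406 ≈ 1.25031.
Total real return ≈ 25.0311%.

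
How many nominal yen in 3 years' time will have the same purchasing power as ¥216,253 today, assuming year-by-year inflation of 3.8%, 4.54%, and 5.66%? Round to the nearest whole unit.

¥247,943

Cumulative price-level factor: 1.038 × 1.0454 × 1.0566 ≈ 1.1465432863.
Multiplying ¥216,253 by the price-level factor gives the future nominal sum.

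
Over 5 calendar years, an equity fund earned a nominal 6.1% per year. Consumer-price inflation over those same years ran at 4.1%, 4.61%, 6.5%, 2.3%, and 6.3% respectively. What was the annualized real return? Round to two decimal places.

Cumulative inflation factor: 1.041 × 1.0461 × 1.065 × 1.023 × 1.063 ≈ 1.26120.
Nominal growth factor: 1.34455. Real growth factor = 1.34455 / 1.26120 ≈ 1.06609.
Annualized: 1.06609^(1/5) − 1 ≈ 0.01288.

1.29%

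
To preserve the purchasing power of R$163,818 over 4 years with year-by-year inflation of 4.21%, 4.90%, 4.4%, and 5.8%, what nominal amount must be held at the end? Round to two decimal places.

Cumulative price-level factor: 1.0421 × 1.0490 × 1.044 × 1.058 ≈ 1.2074552675.
Multiplying R$163,818 by the price-level factor gives the future nominal sum.

R$197,802.91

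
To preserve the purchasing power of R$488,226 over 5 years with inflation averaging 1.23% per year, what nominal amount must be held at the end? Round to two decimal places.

R$518,999.68

Cumulative price-level factor: (1+1.23%)^5 ≈ 1.0630316234.
Multiplying R$488,226 by the price-level factor gives the future nominal sum.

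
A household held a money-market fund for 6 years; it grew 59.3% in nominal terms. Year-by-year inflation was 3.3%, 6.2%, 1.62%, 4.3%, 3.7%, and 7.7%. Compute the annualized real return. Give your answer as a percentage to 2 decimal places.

Cumulative inflation factor: 1.033 × 1.062 × 1.0162 × 1.043 × 1.037 × 1.077 ≈ 1.29862.
Nominal growth factor: 1.59300. Real growth factor = 1.59300 / 1.29862 ≈ 1.22668.
Annualized: 1.22668^(1/6) − 1 ≈ 0.03464.

3.46%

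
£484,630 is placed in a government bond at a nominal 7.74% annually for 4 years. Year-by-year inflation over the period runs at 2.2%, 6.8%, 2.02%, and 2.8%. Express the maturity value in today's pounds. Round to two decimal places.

Nominal value at maturity: £484,630 × (1 + 7.74%)^4 ≈ £653,007.52.
Price-level factor over 4 years: 1.022 × 1.068 × 1.0202 × 1.028 ≈ 1.1447234573.
The maturity value deflated by that factor is the answer in today's purchasing power.

£570,450.02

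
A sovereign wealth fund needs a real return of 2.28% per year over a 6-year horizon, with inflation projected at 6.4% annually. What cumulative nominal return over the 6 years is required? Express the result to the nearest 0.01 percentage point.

Required annual nominal rate: (1+2.28%)(1+6.4%) − 1 = 8.82592%.
Cumulative over 6 years: (1 + 0.0882592)^6 − 1 ≈ 0.66109.

66.11%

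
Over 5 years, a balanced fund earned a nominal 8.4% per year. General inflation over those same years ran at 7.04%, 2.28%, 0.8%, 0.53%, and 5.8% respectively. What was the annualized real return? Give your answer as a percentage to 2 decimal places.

Cumulative inflation factor: 1.0704 × 1.0228 × 1.008 × 1.0053 × 1.058 ≈ 1.17376.
Nominal growth factor: 1.49674. Real growth factor = 1.49674 / 1.17376 ≈ 1.27517.
Annualized: 1.27517^(1/5) − 1 ≈ 0.04982.

4.98%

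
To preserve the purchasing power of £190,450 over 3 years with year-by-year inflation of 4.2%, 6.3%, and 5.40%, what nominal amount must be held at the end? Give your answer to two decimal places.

Cumulative price-level factor: 1.042 × 1.063 × 1.0540 = 1.167458884.
The nominal amount required is £190,450 scaled up by that factor.

£222,342.54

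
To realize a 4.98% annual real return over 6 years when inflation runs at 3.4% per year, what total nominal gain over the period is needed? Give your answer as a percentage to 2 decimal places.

Required annual nominal rate: (1+4.98%)(1+3.4%) − 1 = 8.54932%.
Cumulative over 6 years: (1 + 0.0854932)^6 − 1 ≈ 0.63592.

63.59%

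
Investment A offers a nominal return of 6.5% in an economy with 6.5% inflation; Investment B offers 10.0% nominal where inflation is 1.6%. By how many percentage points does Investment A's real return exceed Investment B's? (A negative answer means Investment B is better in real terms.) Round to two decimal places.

Investment A real return: 1.065/1.065 − 1 = 0.000%.
Investment B real return: 1.100/1.016 − 1 = 8.268%.
Difference: 0.000 − 8.268 = -8.268 pp.

-8.27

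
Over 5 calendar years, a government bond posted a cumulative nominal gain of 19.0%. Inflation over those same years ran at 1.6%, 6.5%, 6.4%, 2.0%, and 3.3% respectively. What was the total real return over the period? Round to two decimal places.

-1.90%

Cumulative inflation factor: 1.016 × 1.065 × 1.064 × 1.020 × 1.033 ≈ 1.21307.
Nominal growth factor: 1.19000. Real growth factor = 1.19000 / 1.21307 ≈ 0.98098.
Total real return ≈ -1.9017%.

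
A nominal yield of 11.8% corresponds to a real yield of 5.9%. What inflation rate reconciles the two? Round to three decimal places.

5.571%

From (1+r_nom) = (1+r_real)(1+π), we get 1+π = (1 + 11.8%)/(1 + 5.9%) = 1.118/1.059 ≈ 1.05571.
So π ≈ 5.5713%.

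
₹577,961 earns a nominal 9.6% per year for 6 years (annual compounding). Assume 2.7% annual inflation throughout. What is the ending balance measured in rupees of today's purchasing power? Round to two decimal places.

Nominal value at maturity: ₹577,961 × (1 + 9.6%)^6 ≈ ₹1,001,755.78.
Price-level factor over 6 years: (1 + 2.7%)^6 ≈ 1.1733367181.
Dividing the nominal maturity value by the price-level factor gives the value in today's money.

₹853,766.67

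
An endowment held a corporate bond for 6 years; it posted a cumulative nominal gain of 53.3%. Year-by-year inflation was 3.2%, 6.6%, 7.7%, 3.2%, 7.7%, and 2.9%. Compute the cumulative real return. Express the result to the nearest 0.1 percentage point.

Cumulative inflation factor: 1.032 × 1.066 × 1.077 × 1.032 × 1.077 × 1.029 ≈ 1.35508.
Nominal growth factor: 1.53300. Real growth factor = 1.53300 / 1.35508 ≈ 1.13130.
Total real return ≈ 13.1303%.

13.1%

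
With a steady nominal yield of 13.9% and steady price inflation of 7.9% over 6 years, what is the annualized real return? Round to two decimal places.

With constant rates the annual real return is the same each year: (1+13.9%)/(1+7.9%) − 1 = 0.05561.

5.56%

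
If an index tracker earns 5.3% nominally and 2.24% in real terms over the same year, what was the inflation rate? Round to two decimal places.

2.99%

From (1+r_nom) = (1+r_real)(1+π), we get 1+π = (1 + 5.3%)/(1 + 2.24%) = 1.053/1.0224 ≈ 1.02993.
So π ≈ 2.9930%.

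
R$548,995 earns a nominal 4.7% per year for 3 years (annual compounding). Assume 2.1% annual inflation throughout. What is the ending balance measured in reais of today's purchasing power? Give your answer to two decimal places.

R$592,012.95

Nominal value at maturity: R$548,995 × (1 + 4.7%)^3 ≈ R$630,098.48.
Price-level factor over 3 years: (1 + 2.1%)^3 = 1.064332261.
The maturity value deflated by that factor is the answer in today's purchasing power.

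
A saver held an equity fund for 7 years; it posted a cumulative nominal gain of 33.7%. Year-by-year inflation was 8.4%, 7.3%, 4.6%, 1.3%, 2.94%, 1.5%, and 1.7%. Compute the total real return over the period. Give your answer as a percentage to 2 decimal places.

Cumulative inflation factor: 1.084 × 1.073 × 1.046 × 1.013 × 1.0294 × 1.015 × 1.017 ≈ 1.30961.
Nominal growth factor: 1.33700. Real growth factor = 1.33700 / 1.30961 ≈ 1.02092.
Total real return ≈ 2.0916%.

2.09%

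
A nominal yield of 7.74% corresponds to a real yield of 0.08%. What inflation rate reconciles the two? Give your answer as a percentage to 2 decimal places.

7.65%

From (1+r_nom) = (1+r_real)(1+π), we get 1+π = (1 + 7.74%)/(1 + 0.08%) = 1.0774/1.0008 ≈ 1.07654.
So π ≈ 7.6539%.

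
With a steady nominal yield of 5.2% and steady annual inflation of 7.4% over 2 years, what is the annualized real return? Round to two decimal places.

-2.05%

With constant rates the annual real return is the same each year: (1+5.2%)/(1+7.4%) − 1 = -0.02048.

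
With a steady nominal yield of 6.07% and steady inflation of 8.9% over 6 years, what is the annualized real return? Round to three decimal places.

-2.599%

With constant rates the annual real return is the same each year: (1+6.07%)/(1+8.9%) − 1 = -0.02599.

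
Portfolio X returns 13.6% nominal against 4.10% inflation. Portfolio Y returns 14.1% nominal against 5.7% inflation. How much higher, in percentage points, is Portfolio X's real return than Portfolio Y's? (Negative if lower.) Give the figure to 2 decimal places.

Portfolio X real return: 1.136/1.0410 − 1 = 9.126%.
Portfolio Y real return: 1.141/1.057 − 1 = 7.947%.
Difference: 9.126 − 7.947 = 1.179 pp.

1.18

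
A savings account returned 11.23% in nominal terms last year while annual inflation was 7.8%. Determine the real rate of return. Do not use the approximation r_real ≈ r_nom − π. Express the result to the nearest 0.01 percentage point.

3.18%

Real return via the Fisher equation: (1 + 11.23%)/(1 + 7.8%) − 1 = 1.1123/1.078 − 1 ≈ 0.03182.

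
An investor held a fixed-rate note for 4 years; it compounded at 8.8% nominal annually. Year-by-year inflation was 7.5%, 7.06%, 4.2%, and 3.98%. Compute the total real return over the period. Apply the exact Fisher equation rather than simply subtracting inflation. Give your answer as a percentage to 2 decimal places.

Cumulative inflation factor: 1.075 × 1.0706 × 1.042 × 1.0398 ≈ 1.24696.
Nominal growth factor: 1.40125. Real growth factor = 1.40125 / 1.24696 ≈ 1.12373.
Total real return ≈ 12.3731%.

12.37%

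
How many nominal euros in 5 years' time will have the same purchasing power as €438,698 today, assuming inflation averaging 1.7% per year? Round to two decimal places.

€477,276.90

Cumulative price-level factor: (1+1.7%)^5 ≈ 1.0879395490.
Multiplying €438,698 by the price-level factor gives the future nominal sum.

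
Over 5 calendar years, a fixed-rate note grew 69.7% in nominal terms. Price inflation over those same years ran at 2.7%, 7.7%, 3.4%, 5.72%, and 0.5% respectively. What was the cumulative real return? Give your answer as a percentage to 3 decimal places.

Cumulative inflation factor: 1.027 × 1.077 × 1.034 × 1.0572 × 1.005 ≈ 1.21515.
Nominal growth factor: 1.69700. Real growth factor = 1.69700 / 1.21515 ≈ 1.39654.
Total real return ≈ 39.6535%.

39.654%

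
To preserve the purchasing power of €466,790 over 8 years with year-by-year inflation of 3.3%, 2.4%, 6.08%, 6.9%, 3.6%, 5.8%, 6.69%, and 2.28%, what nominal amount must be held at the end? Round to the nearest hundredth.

Cumulative price-level factor: 1.033 × 1.024 × 1.0608 × 1.069 × 1.036 × 1.058 × 1.0669 × 1.0228 ≈ 1.4347338737.
The nominal amount required is €466,790 scaled up by that factor.

€669,719.42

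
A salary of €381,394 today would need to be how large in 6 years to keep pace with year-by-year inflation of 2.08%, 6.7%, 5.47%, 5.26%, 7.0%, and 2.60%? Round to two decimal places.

Cumulative price-level factor: 1.0208 × 1.067 × 1.0547 × 1.0526 × 1.070 × 1.0260 ≈ 1.3274816637.
Multiplying €381,394 by the price-level factor gives the future nominal sum.

€506,293.54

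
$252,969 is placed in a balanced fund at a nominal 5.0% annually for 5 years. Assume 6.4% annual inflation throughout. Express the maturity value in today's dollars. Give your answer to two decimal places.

Nominal value at maturity: $252,969 × (1 + 5.0%)^5 ≈ $322,859.67.
Price-level factor over 5 years: (1 + 6.4%)^5 ≈ 1.3636663998.
Dividing the nominal maturity value by the price-level factor gives the value in today's money.

$236,758.54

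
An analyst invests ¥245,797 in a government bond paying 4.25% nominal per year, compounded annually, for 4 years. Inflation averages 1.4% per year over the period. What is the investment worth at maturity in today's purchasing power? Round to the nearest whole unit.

¥274,618

Nominal value at maturity: ¥245,797 × (1 + 4.25%)^4 ≈ ¥290,323.
Price-level factor over 4 years: (1 + 1.4%)^4 ≈ 1.0571870144.
The maturity value deflated by that factor is the answer in today's purchasing power.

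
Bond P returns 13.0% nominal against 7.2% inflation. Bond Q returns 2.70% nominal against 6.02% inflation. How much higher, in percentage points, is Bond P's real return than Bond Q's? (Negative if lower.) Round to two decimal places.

8.54

Bond P real return: 1.130/1.072 − 1 = 5.410%.
Bond Q real return: 1.0270/1.0602 − 1 = -3.131%.
Difference: 5.410 − (-3.131) = 8.541 pp.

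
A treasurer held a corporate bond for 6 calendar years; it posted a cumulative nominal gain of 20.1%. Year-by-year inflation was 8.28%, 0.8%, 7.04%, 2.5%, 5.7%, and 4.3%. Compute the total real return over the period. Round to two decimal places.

Cumulative inflation factor: 1.0828 × 1.008 × 1.0704 × 1.025 × 1.057 × 1.043 ≈ 1.32019.
Nominal growth factor: 1.20100. Real growth factor = 1.20100 / 1.32019 ≈ 0.90971.
Total real return ≈ -9.0286%.

-9.03%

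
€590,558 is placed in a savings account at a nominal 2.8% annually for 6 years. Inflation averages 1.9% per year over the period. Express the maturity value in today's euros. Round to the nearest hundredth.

€622,552.73

Nominal value at maturity: €590,558 × (1 + 2.8%)^6 ≈ €696,981.49.
Price-level factor over 6 years: (1 + 1.9%)^6 ≈ 1.1195541497.
The maturity value deflated by that factor is the answer in today's purchasing power.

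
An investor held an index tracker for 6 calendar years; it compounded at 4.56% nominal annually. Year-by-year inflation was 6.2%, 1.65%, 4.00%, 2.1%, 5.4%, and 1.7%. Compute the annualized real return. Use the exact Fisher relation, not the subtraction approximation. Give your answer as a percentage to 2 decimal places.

1.03%

Cumulative inflation factor: 1.062 × 1.0165 × 1.0400 × 1.021 × 1.054 × 1.017 ≈ 1.22872.
Nominal growth factor: 1.30675. Real growth factor = 1.30675 / 1.22872 ≈ 1.06351.
Annualized: 1.06351^(1/6) − 1 ≈ 0.01032.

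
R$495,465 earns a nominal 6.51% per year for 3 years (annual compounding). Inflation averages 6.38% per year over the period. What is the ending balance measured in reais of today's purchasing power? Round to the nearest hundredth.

Nominal value at maturity: R$495,465 × (1 + 6.51%)^3 ≈ R$598,665.37.
Price-level factor over 3 years: (1 + 6.38%)^3 ≈ 1.2038710141.
The maturity value deflated by that factor is the answer in today's purchasing power.

R$497,283.65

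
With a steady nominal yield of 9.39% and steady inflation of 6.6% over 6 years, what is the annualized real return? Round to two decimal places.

With constant rates the annual real return is the same each year: (1+9.39%)/(1+6.6%) − 1 = 0.02617.

2.62%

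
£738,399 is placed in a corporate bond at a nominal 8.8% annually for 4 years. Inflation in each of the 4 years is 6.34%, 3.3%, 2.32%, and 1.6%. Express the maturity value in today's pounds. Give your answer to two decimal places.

£906,056.88

Nominal value at maturity: £738,399 × (1 + 8.8%)^4 ≈ £1,034,681.49.
Price-level factor over 4 years: 1.0634 × 1.033 × 1.0232 × 1.016 ≈ 1.1419608545.
Dividing the nominal maturity value by the price-level factor gives the value in today's money.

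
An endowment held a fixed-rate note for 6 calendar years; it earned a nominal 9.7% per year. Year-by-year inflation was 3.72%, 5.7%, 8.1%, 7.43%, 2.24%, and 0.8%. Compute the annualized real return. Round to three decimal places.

Cumulative inflation factor: 1.0372 × 1.057 × 1.081 × 1.0743 × 1.0224 × 1.008 ≈ 1.31211.
Nominal growth factor: 1.74277. Real growth factor = 1.74277 / 1.31211 ≈ 1.32822.
Annualized: 1.32822^(1/6) − 1 ≈ 0.04844.

4.844%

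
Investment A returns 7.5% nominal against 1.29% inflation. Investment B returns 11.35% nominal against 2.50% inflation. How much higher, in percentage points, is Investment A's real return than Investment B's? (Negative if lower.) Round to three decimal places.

-2.503

Investment A real return: 1.075/1.0129 − 1 = 6.1309%.
Investment B real return: 1.1135/1.0250 − 1 = 8.6341%.
Difference: 6.1309 − 8.6341 = -2.5032 pp.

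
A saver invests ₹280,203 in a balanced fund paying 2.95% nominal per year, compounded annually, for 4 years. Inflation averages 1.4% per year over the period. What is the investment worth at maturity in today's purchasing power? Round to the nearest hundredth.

Nominal value at maturity: ₹280,203 × (1 + 2.95%)^4 ≈ ₹314,759.02.
Price-level factor over 4 years: (1 + 1.4%)^4 ≈ 1.0571870144.
The maturity value deflated by that factor is the answer in today's purchasing power.

₹297,732.58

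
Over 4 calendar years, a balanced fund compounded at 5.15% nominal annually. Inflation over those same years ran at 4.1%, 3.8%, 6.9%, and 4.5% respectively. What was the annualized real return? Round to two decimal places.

0.32%

Cumulative inflation factor: 1.041 × 1.038 × 1.069 × 1.045 ≈ 1.20710.
Nominal growth factor: 1.22247. Real growth factor = 1.22247 / 1.20710 ≈ 1.01273.
Annualized: 1.01273^(1/4) − 1 ≈ 0.00317.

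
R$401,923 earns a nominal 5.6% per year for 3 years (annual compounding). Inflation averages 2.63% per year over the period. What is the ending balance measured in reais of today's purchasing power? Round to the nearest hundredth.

Nominal value at maturity: R$401,923 × (1 + 5.6%)^3 ≈ R$473,297.94.
Price-level factor over 3 years: (1 + 2.63%)^3 ≈ 1.0809932614.
The maturity value deflated by that factor is the answer in today's purchasing power.

R$437,836.16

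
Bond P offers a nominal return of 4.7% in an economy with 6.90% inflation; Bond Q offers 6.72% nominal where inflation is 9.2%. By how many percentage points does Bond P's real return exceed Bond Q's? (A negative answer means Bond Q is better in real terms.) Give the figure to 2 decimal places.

0.21

Bond P real return: 1.047/1.0690 − 1 = -2.058%.
Bond Q real return: 1.0672/1.092 − 1 = -2.271%.
Difference: -2.058 − (-2.271) = 0.213 pp.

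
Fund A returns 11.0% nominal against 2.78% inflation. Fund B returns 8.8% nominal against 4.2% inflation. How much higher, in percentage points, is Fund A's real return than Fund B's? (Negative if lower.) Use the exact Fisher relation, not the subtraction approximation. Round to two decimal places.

3.58

Fund A real return: 1.110/1.0278 − 1 = 7.998%.
Fund B real return: 1.088/1.042 − 1 = 4.415%.
Difference: 7.998 − 4.415 = 3.583 pp.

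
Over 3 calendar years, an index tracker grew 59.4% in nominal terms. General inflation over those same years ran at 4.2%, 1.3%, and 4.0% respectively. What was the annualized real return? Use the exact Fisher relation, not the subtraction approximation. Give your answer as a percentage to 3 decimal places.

13.238%

Cumulative inflation factor: 1.042 × 1.013 × 1.040 ≈ 1.09777.
Nominal growth factor: 1.59400. Real growth factor = 1.59400 / 1.09777 ≈ 1.45204.
Annualized: 1.45204^(1/3) − 1 ≈ 0.13238.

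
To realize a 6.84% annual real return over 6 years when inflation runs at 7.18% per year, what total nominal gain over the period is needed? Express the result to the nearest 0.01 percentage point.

125.47%

Required annual nominal rate: (1+6.84%)(1+7.18%) − 1 = 14.511112%.
Cumulative over 6 years: (1 + 0.14511112)^6 − 1 ≈ 1.25468.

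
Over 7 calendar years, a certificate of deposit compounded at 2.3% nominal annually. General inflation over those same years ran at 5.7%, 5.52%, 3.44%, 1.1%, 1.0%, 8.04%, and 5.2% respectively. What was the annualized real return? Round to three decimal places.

Cumulative inflation factor: 1.057 × 1.0552 × 1.0344 × 1.011 × 1.010 × 1.0804 × 1.052 ≈ 1.33897.
Nominal growth factor: 1.17254. Real growth factor = 1.17254 / 1.33897 ≈ 0.87571.
Annualized: 0.87571^(1/7) − 1 ≈ -0.01878.

-1.878%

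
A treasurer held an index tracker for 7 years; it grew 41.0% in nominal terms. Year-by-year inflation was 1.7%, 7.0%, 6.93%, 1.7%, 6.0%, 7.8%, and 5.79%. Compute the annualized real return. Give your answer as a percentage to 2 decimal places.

Cumulative inflation factor: 1.017 × 1.070 × 1.0693 × 1.017 × 1.060 × 1.078 × 1.0579 ≈ 1.43052.
Nominal growth factor: 1.41000. Real growth factor = 1.41000 / 1.43052 ≈ 0.98565.
Annualized: 0.98565^(1/7) − 1 ≈ -0.00206.

-0.21%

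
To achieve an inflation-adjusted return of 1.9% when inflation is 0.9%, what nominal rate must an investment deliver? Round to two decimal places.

By the Fisher equation, 1 + r_nom = (1 + 1.9%)(1 + 0.9%) = 1.019 × 1.009 = 1.028171.
So r_nom = 2.8171%.

2.82%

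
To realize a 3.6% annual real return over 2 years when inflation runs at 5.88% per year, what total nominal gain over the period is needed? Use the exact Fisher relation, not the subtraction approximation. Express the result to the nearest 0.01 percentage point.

20.32%

Required annual nominal rate: (1+3.6%)(1+5.88%) − 1 = 9.69168%.
Cumulative over 2 years: (1 + 0.0969168)^2 − 1 ≈ 0.20323.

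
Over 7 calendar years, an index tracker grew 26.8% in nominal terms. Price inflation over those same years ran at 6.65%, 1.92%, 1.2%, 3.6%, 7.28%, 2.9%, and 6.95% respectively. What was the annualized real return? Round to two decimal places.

-0.84%

Cumulative inflation factor: 1.0665 × 1.0192 × 1.012 × 1.036 × 1.0728 × 1.029 × 1.0695 ≈ 1.34547.
Nominal growth factor: 1.26800. Real growth factor = 1.26800 / 1.34547 ≈ 0.94242.
Annualized: 0.94242^(1/7) − 1 ≈ -0.00844.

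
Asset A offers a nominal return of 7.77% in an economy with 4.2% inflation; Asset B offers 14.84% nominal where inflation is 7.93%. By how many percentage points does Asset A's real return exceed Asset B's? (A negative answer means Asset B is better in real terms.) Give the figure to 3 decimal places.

Asset A real return: 1.0777/1.042 − 1 = 3.4261%.
Asset B real return: 1.1484/1.0793 − 1 = 6.4023%.
Difference: 3.4261 − 6.4023 = -2.9762 pp.

-2.976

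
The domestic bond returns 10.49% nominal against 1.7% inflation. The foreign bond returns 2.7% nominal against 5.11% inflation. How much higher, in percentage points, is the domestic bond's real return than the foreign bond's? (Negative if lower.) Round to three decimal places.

The domestic bond real return: 1.1049/1.017 − 1 = 8.6431%.
The foreign bond real return: 1.027/1.0511 − 1 = -2.2928%.
Difference: 8.6431 − (-2.2928) = 10.9359 pp.

10.936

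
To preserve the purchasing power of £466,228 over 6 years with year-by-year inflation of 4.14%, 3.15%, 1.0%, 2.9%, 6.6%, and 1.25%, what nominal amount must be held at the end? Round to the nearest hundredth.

£561,790.18

Cumulative price-level factor: 1.0414 × 1.0315 × 1.010 × 1.029 × 1.066 × 1.0125 ≈ 1.2049687690.
The nominal amount required is £466,228 scaled up by that factor.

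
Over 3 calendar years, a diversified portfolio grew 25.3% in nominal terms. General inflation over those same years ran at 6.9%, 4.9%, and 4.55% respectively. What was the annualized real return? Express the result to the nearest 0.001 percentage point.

2.241%

Cumulative inflation factor: 1.069 × 1.049 × 1.0455 ≈ 1.17240.
Nominal growth factor: 1.25300. Real growth factor = 1.25300 / 1.17240 ≈ 1.06874.
Annualized: 1.06874^(1/3) − 1 ≈ 0.02241.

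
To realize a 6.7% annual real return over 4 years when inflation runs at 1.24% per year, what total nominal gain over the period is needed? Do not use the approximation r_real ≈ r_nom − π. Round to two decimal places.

36.17%

Required annual nominal rate: (1+6.7%)(1+1.24%) − 1 = 8.02308%.
Cumulative over 4 years: (1 + 0.0802308)^4 − 1 ≈ 0.36165.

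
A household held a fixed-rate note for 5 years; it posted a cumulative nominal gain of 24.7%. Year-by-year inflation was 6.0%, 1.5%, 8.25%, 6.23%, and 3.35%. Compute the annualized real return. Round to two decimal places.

-0.50%

Cumulative inflation factor: 1.060 × 1.015 × 1.0825 × 1.0623 × 1.0335 ≈ 1.27867.
Nominal growth factor: 1.24700. Real growth factor = 1.24700 / 1.27867 ≈ 0.97523.
Annualized: 0.97523^(1/5) − 1 ≈ -0.00500.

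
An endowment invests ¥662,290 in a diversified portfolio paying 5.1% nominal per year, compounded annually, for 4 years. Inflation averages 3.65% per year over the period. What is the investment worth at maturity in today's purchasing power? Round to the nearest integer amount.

¥700,135

Nominal value at maturity: ¥662,290 × (1 + 5.1%)^4 ≈ ¥808,089.
Price-level factor over 4 years: (1 + 3.65%)^4 ≈ 1.1541897834.
The maturity value deflated by that factor is the answer in today's purchasing power.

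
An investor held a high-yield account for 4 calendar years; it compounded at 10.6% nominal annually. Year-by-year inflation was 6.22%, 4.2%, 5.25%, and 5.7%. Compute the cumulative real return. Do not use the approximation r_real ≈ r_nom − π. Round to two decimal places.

Cumulative inflation factor: 1.0622 × 1.042 × 1.0525 × 1.057 ≈ 1.23132.
Nominal growth factor: 1.49631. Real growth factor = 1.49631 / 1.23132 ≈ 1.21520.
Total real return ≈ 21.5205%.

21.52%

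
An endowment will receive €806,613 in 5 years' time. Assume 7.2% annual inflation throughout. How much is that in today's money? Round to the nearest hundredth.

Price-level factor over 5 years: (1 + 7.2%)^5 ≈ 1.4157087842.
Purchasing power today: €806,613 divided by that factor.

€569,759.13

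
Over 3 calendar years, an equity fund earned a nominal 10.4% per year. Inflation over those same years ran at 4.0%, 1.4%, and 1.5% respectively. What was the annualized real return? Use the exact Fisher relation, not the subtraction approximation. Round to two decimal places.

Cumulative inflation factor: 1.040 × 1.014 × 1.015 ≈ 1.07038.
Nominal growth factor: 1.34557. Real growth factor = 1.34557 / 1.07038 ≈ 1.25710.
Annualized: 1.25710^(1/3) − 1 ≈ 0.07925.

7.93%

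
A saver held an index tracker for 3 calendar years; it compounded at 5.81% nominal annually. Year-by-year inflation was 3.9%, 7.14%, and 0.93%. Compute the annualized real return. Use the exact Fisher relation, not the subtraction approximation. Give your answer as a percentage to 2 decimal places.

1.78%

Cumulative inflation factor: 1.039 × 1.0714 × 1.0093 ≈ 1.12354.
Nominal growth factor: 1.18462. Real growth factor = 1.18462 / 1.12354 ≈ 1.05437.
Annualized: 1.05437^(1/3) − 1 ≈ 0.01780.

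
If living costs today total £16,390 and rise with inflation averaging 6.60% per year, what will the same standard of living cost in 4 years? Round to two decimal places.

£21,164.49

Cumulative price-level factor: (1+6.60%)^4 ≈ 1.2913049587.
Multiplying £16,390 by the price-level factor gives the future nominal sum.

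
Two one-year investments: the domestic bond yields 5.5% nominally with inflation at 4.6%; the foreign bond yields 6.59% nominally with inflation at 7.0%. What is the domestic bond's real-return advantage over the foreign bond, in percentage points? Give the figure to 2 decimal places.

1.24

The domestic bond real return: 1.055/1.046 − 1 = 0.860%.
The foreign bond real return: 1.0659/1.070 − 1 = -0.383%.
Difference: 0.860 − (-0.383) = 1.243 pp.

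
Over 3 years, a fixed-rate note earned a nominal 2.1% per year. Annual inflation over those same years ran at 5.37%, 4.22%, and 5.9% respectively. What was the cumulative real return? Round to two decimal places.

Cumulative inflation factor: 1.0537 × 1.0422 × 1.059 ≈ 1.16296.
Nominal growth factor: 1.06433. Real growth factor = 1.06433 / 1.16296 ≈ 0.91519.
Total real return ≈ -8.4806%.

-8.48%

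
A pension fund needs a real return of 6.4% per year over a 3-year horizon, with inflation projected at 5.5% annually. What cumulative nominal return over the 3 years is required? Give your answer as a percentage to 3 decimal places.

41.443%

Required annual nominal rate: (1+6.4%)(1+5.5%) − 1 = 12.252%.
Cumulative over 3 years: (1 + 0.12252)^3 − 1 ≈ 0.41443.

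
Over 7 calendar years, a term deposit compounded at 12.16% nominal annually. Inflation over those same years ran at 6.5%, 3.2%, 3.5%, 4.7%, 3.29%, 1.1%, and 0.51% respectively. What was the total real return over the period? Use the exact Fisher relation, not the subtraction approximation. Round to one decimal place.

78.6%

Cumulative inflation factor: 1.065 × 1.032 × 1.035 × 1.047 × 1.0329 × 1.011 × 1.0051 ≈ 1.25007.
Nominal growth factor: 2.23288. Real growth factor = 2.23288 / 1.25007 ≈ 1.78620.
Total real return ≈ 78.6204%.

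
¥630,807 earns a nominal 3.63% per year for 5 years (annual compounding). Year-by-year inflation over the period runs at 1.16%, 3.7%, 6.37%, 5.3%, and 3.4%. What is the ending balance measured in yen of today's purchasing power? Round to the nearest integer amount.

¥620,538

Nominal value at maturity: ¥630,807 × (1 + 3.63%)^5 ≈ ¥753,918.
Price-level factor over 5 years: 1.0116 × 1.037 × 1.0637 × 1.053 × 1.034 ≈ 1.2149422813.
Dividing the nominal maturity value by the price-level factor gives the value in today's money.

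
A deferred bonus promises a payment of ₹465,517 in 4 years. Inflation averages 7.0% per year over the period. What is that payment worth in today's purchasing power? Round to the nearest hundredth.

₹355,140.69

Price-level factor over 4 years: (1 + 7.0%)^4 = 1.31079601.
Purchasing power today: ₹465,517 divided by that factor.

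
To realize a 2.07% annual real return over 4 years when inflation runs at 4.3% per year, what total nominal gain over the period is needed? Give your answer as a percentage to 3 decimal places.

Required annual nominal rate: (1+2.07%)(1+4.3%) − 1 = 6.45901%.
Cumulative over 4 years: (1 + 0.0645901)^4 − 1 ≈ 0.28449.

28.449%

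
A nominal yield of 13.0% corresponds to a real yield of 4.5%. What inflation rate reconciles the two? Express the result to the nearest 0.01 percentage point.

From (1+r_nom) = (1+r_real)(1+π), we get 1+π = (1 + 13.0%)/(1 + 4.5%) = 1.130/1.045 ≈ 1.08134.
So π ≈ 8.1340%.

8.13%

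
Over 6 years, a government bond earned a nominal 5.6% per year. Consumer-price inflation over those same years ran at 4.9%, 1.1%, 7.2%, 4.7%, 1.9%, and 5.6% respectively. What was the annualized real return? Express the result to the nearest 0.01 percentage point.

Cumulative inflation factor: 1.049 × 1.011 × 1.072 × 1.047 × 1.019 × 1.056 ≈ 1.28087.
Nominal growth factor: 1.38670. Real growth factor = 1.38670 / 1.28087 ≈ 1.08262.
Annualized: 1.08262^(1/6) − 1 ≈ 0.01332.

1.33%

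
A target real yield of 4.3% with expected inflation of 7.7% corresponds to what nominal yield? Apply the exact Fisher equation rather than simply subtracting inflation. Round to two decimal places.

12.33%

By the Fisher equation, 1 + r_nom = (1 + 4.3%)(1 + 7.7%) = 1.043 × 1.077 = 1.123311.
So r_nom = 12.3311%.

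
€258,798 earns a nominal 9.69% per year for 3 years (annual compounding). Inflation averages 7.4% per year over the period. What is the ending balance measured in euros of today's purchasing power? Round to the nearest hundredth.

€275,707.88

Nominal value at maturity: €258,798 × (1 + 9.69%)^3 ≈ €341,556.08.
Price-level factor over 3 years: (1 + 7.4%)^3 = 1.238833224.
Dividing the nominal maturity value by the price-level factor gives the value in today's money.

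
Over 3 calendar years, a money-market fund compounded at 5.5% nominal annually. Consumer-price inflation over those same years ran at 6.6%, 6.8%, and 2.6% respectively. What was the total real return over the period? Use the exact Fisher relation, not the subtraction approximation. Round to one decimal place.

Cumulative inflation factor: 1.066 × 1.068 × 1.026 ≈ 1.16809.
Nominal growth factor: 1.17424. Real growth factor = 1.17424 / 1.16809 ≈ 1.00527.
Total real return ≈ 0.5267%.

0.5%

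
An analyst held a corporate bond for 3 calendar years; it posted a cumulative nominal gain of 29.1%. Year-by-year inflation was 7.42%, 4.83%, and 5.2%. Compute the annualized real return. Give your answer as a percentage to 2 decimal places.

Cumulative inflation factor: 1.0742 × 1.0483 × 1.052 ≈ 1.18464.
Nominal growth factor: 1.29100. Real growth factor = 1.29100 / 1.18464 ≈ 1.08978.
Annualized: 1.08978^(1/3) − 1 ≈ 0.02907.

2.91%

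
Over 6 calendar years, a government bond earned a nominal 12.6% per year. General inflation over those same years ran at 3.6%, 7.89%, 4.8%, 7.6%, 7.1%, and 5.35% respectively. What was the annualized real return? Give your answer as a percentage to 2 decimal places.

6.18%

Cumulative inflation factor: 1.036 × 1.0789 × 1.048 × 1.076 × 1.071 × 1.0535 ≈ 1.42213.
Nominal growth factor: 2.03812. Real growth factor = 2.03812 / 1.42213 ≈ 1.43315.
Annualized: 1.43315^(1/6) − 1 ≈ 0.06181.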